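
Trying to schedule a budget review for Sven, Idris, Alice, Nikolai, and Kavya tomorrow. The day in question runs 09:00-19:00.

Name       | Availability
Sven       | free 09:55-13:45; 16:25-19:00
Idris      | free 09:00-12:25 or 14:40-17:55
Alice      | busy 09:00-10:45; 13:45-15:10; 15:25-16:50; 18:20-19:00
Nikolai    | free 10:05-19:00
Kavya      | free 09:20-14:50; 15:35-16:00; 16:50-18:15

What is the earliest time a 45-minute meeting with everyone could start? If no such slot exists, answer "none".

Sven free: 09:55-13:45, 16:25-19:00.
Idris free: 09:00-12:25, 14:40-17:55.
Alice free: 10:45-13:45, 15:10-15:25, 16:50-18:20 (invert busy blocks within the working day).
Nikolai free: 10:05-19:00.
Kavya free: 09:20-14:50, 15:35-16:00, 16:50-18:15.
Sven ∩ Idris: 09:55-12:25, 16:25-17:55.
Sven ∩ Idris ∩ Alice: 10:45-12:25, 16:50-17:55.
Sven ∩ Idris ∩ Alice ∩ Nikolai: 10:45-12:25, 16:50-17:55.
Sven ∩ Idris ∩ Alice ∩ Nikolai ∩ Kavya: 10:45-12:25, 16:50-17:55.
The first common window of at least 45 minutes is 10:45-12:25, so the earliest start is 10:45.

10:45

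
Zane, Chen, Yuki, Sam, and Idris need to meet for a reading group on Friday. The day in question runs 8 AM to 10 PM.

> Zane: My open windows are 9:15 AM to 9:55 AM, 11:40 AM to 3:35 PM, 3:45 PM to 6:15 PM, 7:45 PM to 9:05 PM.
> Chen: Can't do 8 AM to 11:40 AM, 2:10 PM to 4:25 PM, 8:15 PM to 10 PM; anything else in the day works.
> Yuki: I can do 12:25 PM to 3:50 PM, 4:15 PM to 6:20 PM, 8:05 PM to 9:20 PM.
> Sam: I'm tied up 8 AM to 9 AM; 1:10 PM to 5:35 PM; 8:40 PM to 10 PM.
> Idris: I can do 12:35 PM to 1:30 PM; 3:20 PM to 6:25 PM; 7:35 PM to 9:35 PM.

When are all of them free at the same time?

Zane free: 09:15-09:55, 11:40-15:35, 15:45-18:15, 19:45-21:05.
Chen free: 11:40-14:10, 16:25-20:15 (invert busy blocks within the working day).
Yuki free: 12:25-15:50, 16:15-18:20, 20:05-21:20.
Sam free: 09:00-13:10, 17:35-20:40 (invert busy blocks within the working day).
Idris free: 12:35-13:30, 15:20-18:25, 19:35-21:35.
Zane ∩ Chen: 11:40-14:10, 16:25-18:15, 19:45-20:15.
Zane ∩ Chen ∩ Yuki: 12:25-14:10, 16:25-18:15, 20:05-20:15.
Zane ∩ Chen ∩ Yuki ∩ Sam: 12:25-13:10, 17:35-18:15, 20:05-20:15.
Zane ∩ Chen ∩ Yuki ∩ Sam ∩ Idris: 12:35-13:10, 17:35-18:15, 20:05-20:15.

12:35-13:10, 17:35-18:15, 20:05-20:15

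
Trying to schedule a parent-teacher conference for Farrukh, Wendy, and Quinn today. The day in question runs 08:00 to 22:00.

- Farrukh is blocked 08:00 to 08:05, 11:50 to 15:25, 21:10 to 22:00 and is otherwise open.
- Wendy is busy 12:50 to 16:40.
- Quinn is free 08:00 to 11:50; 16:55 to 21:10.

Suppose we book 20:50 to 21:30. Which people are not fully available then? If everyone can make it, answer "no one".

Farrukh free: 08:05-11:50, 15:25-21:10 (invert busy blocks within the working day).
Wendy free: 08:00-12:50, 16:40-22:00 (invert busy blocks within the working day).
Quinn free: 08:00-11:50, 16:55-21:10.
Farrukh: not fully free for 20:50-21:30. Wendy: free for 20:50-21:30. Quinn: not fully free for 20:50-21:30.

Farrukh, Quinn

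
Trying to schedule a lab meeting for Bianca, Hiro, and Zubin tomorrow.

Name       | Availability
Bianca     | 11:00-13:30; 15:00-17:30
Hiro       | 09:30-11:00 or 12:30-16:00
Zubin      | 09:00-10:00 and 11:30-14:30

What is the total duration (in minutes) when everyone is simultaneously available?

60

Bianca ∩ Hiro: 12:30-13:30, 15:00-16:00.
Bianca ∩ Hiro ∩ Zubin: 12:30-13:30.
That's a single block of 60 minutes.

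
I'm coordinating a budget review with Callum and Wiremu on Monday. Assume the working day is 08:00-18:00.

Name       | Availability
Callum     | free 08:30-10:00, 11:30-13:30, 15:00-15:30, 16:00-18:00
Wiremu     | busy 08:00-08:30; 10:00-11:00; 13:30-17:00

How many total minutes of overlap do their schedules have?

Callum free: 08:30-10:00, 11:30-13:30, 15:00-15:30, 16:00-18:00.
Wiremu free: 08:30-10:00, 11:00-13:30, 17:00-18:00 (invert busy blocks within the working day).
Callum ∩ Wiremu: 08:30-10:00, 11:30-13:30, 17:00-18:00.
Those are the intersection windows.
Summing the common windows: 90 + 120 + 60 = 270 minutes.

270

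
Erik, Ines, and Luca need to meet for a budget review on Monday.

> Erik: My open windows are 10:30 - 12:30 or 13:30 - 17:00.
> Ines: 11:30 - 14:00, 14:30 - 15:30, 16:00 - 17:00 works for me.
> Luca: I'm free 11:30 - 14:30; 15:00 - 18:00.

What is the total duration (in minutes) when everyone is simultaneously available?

Erik ∩ Ines: 11:30-12:30, 13:30-14:00, 14:30-15:30, 16:00-17:00.
Erik ∩ Ines ∩ Luca: 11:30-12:30, 13:30-14:00, 15:00-15:30, 16:00-17:00.
Those are the intersection windows.
Summing the common windows: 60 + 30 + 30 + 60 = 180 minutes.

180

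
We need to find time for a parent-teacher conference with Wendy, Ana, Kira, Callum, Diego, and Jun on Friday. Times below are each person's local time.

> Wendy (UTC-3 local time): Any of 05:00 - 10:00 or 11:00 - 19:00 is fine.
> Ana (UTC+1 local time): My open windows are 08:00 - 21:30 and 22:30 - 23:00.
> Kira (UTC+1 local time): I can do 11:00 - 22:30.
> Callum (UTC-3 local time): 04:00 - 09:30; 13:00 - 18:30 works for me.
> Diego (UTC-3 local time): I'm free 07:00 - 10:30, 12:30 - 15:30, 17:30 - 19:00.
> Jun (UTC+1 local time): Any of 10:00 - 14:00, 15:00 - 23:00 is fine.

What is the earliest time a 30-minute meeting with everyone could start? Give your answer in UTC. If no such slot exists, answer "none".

10:00

Wendy in UTC: 08:00-13:00, 14:00-22:00 (add 3h to convert from UTC-3).
Ana in UTC: 07:00-20:30, 21:30-22:00 (subtract 1h to convert from UTC+1).
Kira in UTC: 10:00-21:30 (subtract 1h to convert from UTC+1).
Callum in UTC: 07:00-12:30, 16:00-21:30 (add 3h to convert from UTC-3).
Diego in UTC: 10:00-13:30, 15:30-18:30, 20:30-22:00 (add 3h to convert from UTC-3).
Jun in UTC: 09:00-13:00, 14:00-22:00 (subtract 1h to convert from UTC+1).
Wendy ∩ Ana: 08:00-13:00, 14:00-20:30, 21:30-22:00.
Wendy ∩ Ana ∩ Kira: 10:00-13:00, 14:00-20:30.
Wendy ∩ Ana ∩ Kira ∩ Callum: 10:00-12:30, 16:00-20:30.
Wendy ∩ Ana ∩ Kira ∩ Callum ∩ Diego: 10:00-12:30, 16:00-18:30.
Wendy ∩ Ana ∩ Kira ∩ Callum ∩ Diego ∩ Jun: 10:00-12:30, 16:00-18:30.
So the common availability across everyone is 10:00-12:30, 16:00-18:30.
The first common window of at least 30 minutes is 10:00-12:30, so the earliest start is 10:00.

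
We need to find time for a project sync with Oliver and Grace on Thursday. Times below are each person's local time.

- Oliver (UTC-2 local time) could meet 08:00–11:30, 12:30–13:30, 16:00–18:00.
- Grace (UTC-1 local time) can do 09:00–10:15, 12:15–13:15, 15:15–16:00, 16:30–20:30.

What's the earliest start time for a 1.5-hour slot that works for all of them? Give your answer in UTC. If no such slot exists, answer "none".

Oliver in UTC: 10:00-13:30, 14:30-15:30, 18:00-20:00 (add 2h to convert from UTC-2).
Grace in UTC: 10:00-11:15, 13:15-14:15, 16:15-17:00, 17:30-21:30 (add 1h to convert from UTC-1).
Oliver ∩ Grace: 10:00-11:15, 13:15-13:30, 18:00-20:00.
The first common window of at least 90 minutes is 18:00-20:00, so the earliest start is 18:00.

18:00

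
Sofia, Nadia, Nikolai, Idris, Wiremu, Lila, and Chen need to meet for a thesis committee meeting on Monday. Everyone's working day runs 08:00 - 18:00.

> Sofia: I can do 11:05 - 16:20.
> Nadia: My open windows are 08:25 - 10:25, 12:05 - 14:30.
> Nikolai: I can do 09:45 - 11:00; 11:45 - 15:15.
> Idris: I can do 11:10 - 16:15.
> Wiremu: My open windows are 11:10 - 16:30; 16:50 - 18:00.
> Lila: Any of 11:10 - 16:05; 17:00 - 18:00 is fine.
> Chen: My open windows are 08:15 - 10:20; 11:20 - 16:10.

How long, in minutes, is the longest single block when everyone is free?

145

Sofia ∩ Nadia: 12:05-14:30.
Sofia ∩ Nadia ∩ Nikolai: 12:05-14:30.
Sofia ∩ Nadia ∩ Nikolai ∩ Idris: 12:05-14:30.
Sofia ∩ Nadia ∩ Nikolai ∩ Idris ∩ Wiremu: 12:05-14:30.
Sofia ∩ Nadia ∩ Nikolai ∩ Idris ∩ Wiremu ∩ Lila: 12:05-14:30.
Sofia ∩ Nadia ∩ Nikolai ∩ Idris ∩ Wiremu ∩ Lila ∩ Chen: 12:05-14:30.
Those are the intersection windows.
The longest is 12:05-14:30 at 145 minutes.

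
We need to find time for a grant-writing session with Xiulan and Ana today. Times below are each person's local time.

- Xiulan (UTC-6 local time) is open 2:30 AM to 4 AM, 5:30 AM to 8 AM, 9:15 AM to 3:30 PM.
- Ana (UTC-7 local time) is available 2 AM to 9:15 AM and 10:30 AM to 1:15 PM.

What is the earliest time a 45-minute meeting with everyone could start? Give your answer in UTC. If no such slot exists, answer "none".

09:00

Xiulan in UTC: 08:30-10:00, 11:30-14:00, 15:15-21:30 (add 6h to convert from UTC-6).
Ana in UTC: 09:00-16:15, 17:30-20:15 (add 7h to convert from UTC-7).
Xiulan ∩ Ana: 09:00-10:00, 11:30-14:00, 15:15-16:15, 17:30-20:15.
The first common window of at least 45 minutes is 09:00-10:00, so the earliest start is 09:00.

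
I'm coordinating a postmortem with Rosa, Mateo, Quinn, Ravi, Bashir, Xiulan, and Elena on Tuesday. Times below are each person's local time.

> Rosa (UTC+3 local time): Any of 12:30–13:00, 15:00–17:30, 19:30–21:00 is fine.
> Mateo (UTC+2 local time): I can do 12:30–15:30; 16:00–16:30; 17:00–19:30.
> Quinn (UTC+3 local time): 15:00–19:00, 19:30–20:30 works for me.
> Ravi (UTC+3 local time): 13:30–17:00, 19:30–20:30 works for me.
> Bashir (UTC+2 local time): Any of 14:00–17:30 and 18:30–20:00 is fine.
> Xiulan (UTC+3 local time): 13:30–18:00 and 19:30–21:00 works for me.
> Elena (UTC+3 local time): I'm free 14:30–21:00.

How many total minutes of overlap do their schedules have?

150

Rosa in UTC: 09:30-10:00, 12:00-14:30, 16:30-18:00 (subtract 3h to convert from UTC+3).
Mateo in UTC: 10:30-13:30, 14:00-14:30, 15:00-17:30 (subtract 2h to convert from UTC+2).
Quinn in UTC: 12:00-16:00, 16:30-17:30 (subtract 3h to convert from UTC+3).
Ravi in UTC: 10:30-14:00, 16:30-17:30 (subtract 3h to convert from UTC+3).
Bashir in UTC: 12:00-15:30, 16:30-18:00 (subtract 2h to convert from UTC+2).
Xiulan in UTC: 10:30-15:00, 16:30-18:00 (subtract 3h to convert from UTC+3).
Elena in UTC: 11:30-18:00 (subtract 3h to convert from UTC+3).
Rosa ∩ Mateo: 12:00-13:30, 14:00-14:30, 16:30-17:30.
Rosa ∩ Mateo ∩ Quinn: 12:00-13:30, 14:00-14:30, 16:30-17:30.
Rosa ∩ Mateo ∩ Quinn ∩ Ravi: 12:00-13:30, 16:30-17:30.
Rosa ∩ Mateo ∩ Quinn ∩ Ravi ∩ Bashir: 12:00-13:30, 16:30-17:30.
Rosa ∩ Mateo ∩ Quinn ∩ Ravi ∩ Bashir ∩ Xiulan: 12:00-13:30, 16:30-17:30.
Rosa ∩ Mateo ∩ Quinn ∩ Ravi ∩ Bashir ∩ Xiulan ∩ Elena: 12:00-13:30, 16:30-17:30.
Summing the common windows: 90 + 60 = 150 minutes.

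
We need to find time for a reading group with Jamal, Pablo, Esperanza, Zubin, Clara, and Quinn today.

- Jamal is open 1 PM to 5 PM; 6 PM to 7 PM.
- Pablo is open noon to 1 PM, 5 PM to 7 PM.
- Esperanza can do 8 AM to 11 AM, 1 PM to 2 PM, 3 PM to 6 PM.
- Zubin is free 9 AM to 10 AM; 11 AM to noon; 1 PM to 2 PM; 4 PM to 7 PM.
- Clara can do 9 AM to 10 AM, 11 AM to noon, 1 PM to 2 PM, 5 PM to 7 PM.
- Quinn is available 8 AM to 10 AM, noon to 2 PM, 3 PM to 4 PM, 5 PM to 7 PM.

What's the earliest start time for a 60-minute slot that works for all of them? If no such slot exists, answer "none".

Jamal ∩ Pablo: 18:00-19:00.
Jamal ∩ Pablo ∩ Esperanza: ∅.
Jamal ∩ Pablo ∩ Esperanza ∩ Zubin: ∅.
Jamal ∩ Pablo ∩ Esperanza ∩ Zubin ∩ Clara: ∅.
Jamal ∩ Pablo ∩ Esperanza ∩ Zubin ∩ Clara ∩ Quinn: ∅.
There is no time when everyone is free.
No common window is at least 60 minutes long.

none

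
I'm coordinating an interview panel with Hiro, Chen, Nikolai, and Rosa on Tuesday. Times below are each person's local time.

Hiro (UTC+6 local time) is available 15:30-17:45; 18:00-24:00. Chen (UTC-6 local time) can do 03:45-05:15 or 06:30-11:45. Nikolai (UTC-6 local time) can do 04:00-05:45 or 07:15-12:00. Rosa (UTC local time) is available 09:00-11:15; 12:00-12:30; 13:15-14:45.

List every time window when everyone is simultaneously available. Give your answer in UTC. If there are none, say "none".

10:00-11:15, 13:15-14:45

Hiro in UTC: 09:30-11:45, 12:00-18:00 (subtract 6h to convert from UTC+6).
Chen in UTC: 09:45-11:15, 12:30-17:45 (add 6h to convert from UTC-6).
Nikolai in UTC: 10:00-11:45, 13:15-18:00 (add 6h to convert from UTC-6).
Rosa in UTC: 09:00-11:15, 12:00-12:30, 13:15-14:45.
Hiro ∩ Chen: 09:45-11:15, 12:30-17:45.
Hiro ∩ Chen ∩ Nikolai: 10:00-11:15, 13:15-17:45.
Hiro ∩ Chen ∩ Nikolai ∩ Rosa: 10:00-11:15, 13:15-14:45.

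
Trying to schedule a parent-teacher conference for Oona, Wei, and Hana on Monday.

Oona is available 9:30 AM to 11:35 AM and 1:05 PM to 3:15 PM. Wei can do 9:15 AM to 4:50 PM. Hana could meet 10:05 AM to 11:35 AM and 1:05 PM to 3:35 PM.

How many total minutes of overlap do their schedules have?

220

Oona ∩ Wei: 09:30-11:35, 13:05-15:15.
Oona ∩ Wei ∩ Hana: 10:05-11:35, 13:05-15:15.
So the common availability across everyone is 10:05-11:35, 13:05-15:15.
Summing the common windows: 90 + 130 = 220 minutes.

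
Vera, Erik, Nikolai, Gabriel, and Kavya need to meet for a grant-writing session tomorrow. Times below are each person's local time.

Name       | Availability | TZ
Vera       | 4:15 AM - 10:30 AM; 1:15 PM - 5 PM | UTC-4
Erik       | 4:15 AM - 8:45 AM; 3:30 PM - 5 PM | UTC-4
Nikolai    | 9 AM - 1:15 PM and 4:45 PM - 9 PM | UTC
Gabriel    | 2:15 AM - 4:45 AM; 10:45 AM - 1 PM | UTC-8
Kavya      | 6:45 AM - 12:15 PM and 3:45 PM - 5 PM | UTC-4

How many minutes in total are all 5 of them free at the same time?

Vera in UTC: 08:15-14:30, 17:15-21:00 (add 4h to convert from UTC-4).
Erik in UTC: 08:15-12:45, 19:30-21:00 (add 4h to convert from UTC-4).
Nikolai in UTC: 09:00-13:15, 16:45-21:00.
Gabriel in UTC: 10:15-12:45, 18:45-21:00 (add 8h to convert from UTC-8).
Kavya in UTC: 10:45-16:15, 19:45-21:00 (add 4h to convert from UTC-4).
Vera ∩ Erik: 08:15-12:45, 19:30-21:00.
Vera ∩ Erik ∩ Nikolai: 09:00-12:45, 19:30-21:00.
Vera ∩ Erik ∩ Nikolai ∩ Gabriel: 10:15-12:45, 19:30-21:00.
Vera ∩ Erik ∩ Nikolai ∩ Gabriel ∩ Kavya: 10:45-12:45, 19:45-21:00.
Summing the common windows: 120 + 75 = 195 minutes.

195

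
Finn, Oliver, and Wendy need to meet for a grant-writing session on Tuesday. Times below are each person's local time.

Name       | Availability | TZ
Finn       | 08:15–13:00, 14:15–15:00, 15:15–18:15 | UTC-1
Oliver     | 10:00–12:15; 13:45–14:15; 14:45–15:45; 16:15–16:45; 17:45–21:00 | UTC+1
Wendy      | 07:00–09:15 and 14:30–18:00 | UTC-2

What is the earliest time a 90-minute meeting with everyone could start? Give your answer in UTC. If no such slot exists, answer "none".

09:15

Finn in UTC: 09:15-14:00, 15:15-16:00, 16:15-19:15 (add 1h to convert from UTC-1).
Oliver in UTC: 09:00-11:15, 12:45-13:15, 13:45-14:45, 15:15-15:45, 16:45-20:00 (subtract 1h to convert from UTC+1).
Wendy in UTC: 09:00-11:15, 16:30-20:00 (add 2h to convert from UTC-2).
Finn ∩ Oliver: 09:15-11:15, 12:45-13:15, 13:45-14:00, 15:15-15:45, 16:45-19:15.
Finn ∩ Oliver ∩ Wendy: 09:15-11:15, 16:45-19:15.
The first common window of at least 90 minutes is 09:15-11:15, so the earliest start is 09:15.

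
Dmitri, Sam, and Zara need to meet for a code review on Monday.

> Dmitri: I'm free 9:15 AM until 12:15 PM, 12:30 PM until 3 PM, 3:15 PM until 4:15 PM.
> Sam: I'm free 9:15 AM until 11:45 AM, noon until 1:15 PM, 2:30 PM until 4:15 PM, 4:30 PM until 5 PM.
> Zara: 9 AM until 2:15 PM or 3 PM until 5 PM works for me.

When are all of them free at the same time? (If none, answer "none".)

Dmitri ∩ Sam: 09:15-11:45, 12:00-12:15, 12:30-13:15, 14:30-15:00, 15:15-16:15.
Dmitri ∩ Sam ∩ Zara: 09:15-11:45, 12:00-12:15, 12:30-13:15, 15:15-16:15.
Those are the intersection windows.

09:15-11:45, 12:00-12:15, 12:30-13:15, 15:15-16:15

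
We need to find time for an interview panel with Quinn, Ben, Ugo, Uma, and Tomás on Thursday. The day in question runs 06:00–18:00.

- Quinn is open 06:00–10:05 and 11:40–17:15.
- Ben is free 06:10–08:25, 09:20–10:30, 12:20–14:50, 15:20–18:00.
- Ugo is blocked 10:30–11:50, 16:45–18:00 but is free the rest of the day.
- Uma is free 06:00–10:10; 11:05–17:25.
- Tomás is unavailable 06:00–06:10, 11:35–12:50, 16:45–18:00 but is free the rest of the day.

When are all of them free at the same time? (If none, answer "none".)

Quinn free: 06:00-10:05, 11:40-17:15.
Ben free: 06:10-08:25, 09:20-10:30, 12:20-14:50, 15:20-18:00.
Ugo free: 06:00-10:30, 11:50-16:45 (invert busy blocks within the working day).
Uma free: 06:00-10:10, 11:05-17:25.
Tomás free: 06:10-11:35, 12:50-16:45 (invert busy blocks within the working day).
Quinn ∩ Ben: 06:10-08:25, 09:20-10:05, 12:20-14:50, 15:20-17:15.
Quinn ∩ Ben ∩ Ugo: 06:10-08:25, 09:20-10:05, 12:20-14:50, 15:20-16:45.
Quinn ∩ Ben ∩ Ugo ∩ Uma: 06:10-08:25, 09:20-10:05, 12:20-14:50, 15:20-16:45.
Quinn ∩ Ben ∩ Ugo ∩ Uma ∩ Tomás: 06:10-08:25, 09:20-10:05, 12:50-14:50, 15:20-16:45.
Those are the intersection windows.

06:10-08:25, 09:20-10:05, 12:50-14:50, 15:20-16:45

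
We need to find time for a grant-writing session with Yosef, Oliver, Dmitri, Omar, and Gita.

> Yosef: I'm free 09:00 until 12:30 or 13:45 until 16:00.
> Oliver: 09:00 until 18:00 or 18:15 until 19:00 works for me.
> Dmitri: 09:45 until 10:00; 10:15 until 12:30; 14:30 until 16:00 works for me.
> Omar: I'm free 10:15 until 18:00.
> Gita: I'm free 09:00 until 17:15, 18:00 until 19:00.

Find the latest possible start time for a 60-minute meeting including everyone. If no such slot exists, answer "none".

15:00

Yosef ∩ Oliver: 09:00-12:30, 13:45-16:00.
Yosef ∩ Oliver ∩ Dmitri: 09:45-10:00, 10:15-12:30, 14:30-16:00.
Yosef ∩ Oliver ∩ Dmitri ∩ Omar: 10:15-12:30, 14:30-16:00.
Yosef ∩ Oliver ∩ Dmitri ∩ Omar ∩ Gita: 10:15-12:30, 14:30-16:00.
The last common window of at least 60 minutes is 14:30-16:00; a 60-minute meeting can start as late as 15:00 and still end by 16:00.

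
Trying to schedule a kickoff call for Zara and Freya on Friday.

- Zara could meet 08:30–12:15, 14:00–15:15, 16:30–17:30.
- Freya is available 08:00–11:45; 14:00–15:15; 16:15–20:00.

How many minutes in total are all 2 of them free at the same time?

Zara ∩ Freya: 08:30-11:45, 14:00-15:15, 16:30-17:30.
Summing the common windows: 195 + 75 + 60 = 330 minutes.

330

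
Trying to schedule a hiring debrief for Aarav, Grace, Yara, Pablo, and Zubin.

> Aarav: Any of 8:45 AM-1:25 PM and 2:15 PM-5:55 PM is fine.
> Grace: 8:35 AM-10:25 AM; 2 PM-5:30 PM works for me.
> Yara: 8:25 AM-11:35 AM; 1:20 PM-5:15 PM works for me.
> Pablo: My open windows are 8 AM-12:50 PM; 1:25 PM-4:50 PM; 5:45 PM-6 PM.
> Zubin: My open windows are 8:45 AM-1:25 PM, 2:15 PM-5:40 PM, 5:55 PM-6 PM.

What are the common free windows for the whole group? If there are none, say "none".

08:45-10:25, 14:15-16:50

Aarav ∩ Grace: 08:45-10:25, 14:15-17:30.
Aarav ∩ Grace ∩ Yara: 08:45-10:25, 14:15-17:15.
Aarav ∩ Grace ∩ Yara ∩ Pablo: 08:45-10:25, 14:15-16:50.
Aarav ∩ Grace ∩ Yara ∩ Pablo ∩ Zubin: 08:45-10:25, 14:15-16:50.
Those are the intersection windows.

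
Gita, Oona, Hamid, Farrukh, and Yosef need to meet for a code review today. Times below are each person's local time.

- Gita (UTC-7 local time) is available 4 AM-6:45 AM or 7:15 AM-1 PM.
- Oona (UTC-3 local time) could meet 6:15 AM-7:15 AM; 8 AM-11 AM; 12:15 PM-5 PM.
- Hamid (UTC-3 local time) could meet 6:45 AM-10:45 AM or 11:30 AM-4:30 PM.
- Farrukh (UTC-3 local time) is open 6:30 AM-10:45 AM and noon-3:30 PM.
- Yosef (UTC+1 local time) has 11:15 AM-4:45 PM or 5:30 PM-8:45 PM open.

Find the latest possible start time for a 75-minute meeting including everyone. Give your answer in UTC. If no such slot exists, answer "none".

17:15

Gita in UTC: 11:00-13:45, 14:15-20:00 (add 7h to convert from UTC-7).
Oona in UTC: 09:15-10:15, 11:00-14:00, 15:15-20:00 (add 3h to convert from UTC-3).
Hamid in UTC: 09:45-13:45, 14:30-19:30 (add 3h to convert from UTC-3).
Farrukh in UTC: 09:30-13:45, 15:00-18:30 (add 3h to convert from UTC-3).
Yosef in UTC: 10:15-15:45, 16:30-19:45 (subtract 1h to convert from UTC+1).
Gita ∩ Oona: 11:00-13:45, 15:15-20:00.
Gita ∩ Oona ∩ Hamid: 11:00-13:45, 15:15-19:30.
Gita ∩ Oona ∩ Hamid ∩ Farrukh: 11:00-13:45, 15:15-18:30.
Gita ∩ Oona ∩ Hamid ∩ Farrukh ∩ Yosef: 11:00-13:45, 15:15-15:45, 16:30-18:30.
The last common window of at least 75 minutes is 16:30-18:30; a 75-minute meeting can start as late as 17:15 and still end by 18:30.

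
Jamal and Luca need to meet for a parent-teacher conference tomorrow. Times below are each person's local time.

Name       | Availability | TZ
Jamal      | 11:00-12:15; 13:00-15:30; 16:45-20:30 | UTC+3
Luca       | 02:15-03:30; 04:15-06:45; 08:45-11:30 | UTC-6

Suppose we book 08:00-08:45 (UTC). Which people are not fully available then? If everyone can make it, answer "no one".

Luca

Jamal in UTC: 08:00-09:15, 10:00-12:30, 13:45-17:30 (subtract 3h to convert from UTC+3).
Luca in UTC: 08:15-09:30, 10:15-12:45, 14:45-17:30 (add 6h to convert from UTC-6).
Jamal: free for 08:00-08:45. Luca: not fully free for 08:00-08:45.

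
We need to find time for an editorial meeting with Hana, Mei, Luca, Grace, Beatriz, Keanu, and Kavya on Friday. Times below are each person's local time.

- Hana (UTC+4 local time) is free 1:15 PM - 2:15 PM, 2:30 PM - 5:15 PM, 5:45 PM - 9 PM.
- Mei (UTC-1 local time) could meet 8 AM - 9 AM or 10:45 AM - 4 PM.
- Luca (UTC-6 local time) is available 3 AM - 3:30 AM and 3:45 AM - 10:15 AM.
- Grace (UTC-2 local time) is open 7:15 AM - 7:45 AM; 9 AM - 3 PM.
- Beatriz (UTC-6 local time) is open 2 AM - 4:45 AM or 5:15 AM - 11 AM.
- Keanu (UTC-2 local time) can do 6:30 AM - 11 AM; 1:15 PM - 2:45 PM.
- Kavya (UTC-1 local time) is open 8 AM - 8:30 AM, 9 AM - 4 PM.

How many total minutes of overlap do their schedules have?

150

Hana in UTC: 09:15-10:15, 10:30-13:15, 13:45-17:00 (subtract 4h to convert from UTC+4).
Mei in UTC: 09:00-10:00, 11:45-17:00 (add 1h to convert from UTC-1).
Luca in UTC: 09:00-09:30, 09:45-16:15 (add 6h to convert from UTC-6).
Grace in UTC: 09:15-09:45, 11:00-17:00 (add 2h to convert from UTC-2).
Beatriz in UTC: 08:00-10:45, 11:15-17:00 (add 6h to convert from UTC-6).
Keanu in UTC: 08:30-13:00, 15:15-16:45 (add 2h to convert from UTC-2).
Kavya in UTC: 09:00-09:30, 10:00-17:00 (add 1h to convert from UTC-1).
Hana ∩ Mei: 09:15-10:00, 11:45-13:15, 13:45-17:00.
Hana ∩ Mei ∩ Luca: 09:15-09:30, 09:45-10:00, 11:45-13:15, 13:45-16:15.
Hana ∩ Mei ∩ Luca ∩ Grace: 09:15-09:30, 11:45-13:15, 13:45-16:15.
Hana ∩ Mei ∩ Luca ∩ Grace ∩ Beatriz: 09:15-09:30, 11:45-13:15, 13:45-16:15.
Hana ∩ Mei ∩ Luca ∩ Grace ∩ Beatriz ∩ Keanu: 09:15-09:30, 11:45-13:00, 15:15-16:15.
Hana ∩ Mei ∩ Luca ∩ Grace ∩ Beatriz ∩ Keanu ∩ Kavya: 09:15-09:30, 11:45-13:00, 15:15-16:15.
So the common availability across everyone is 09:15-09:30, 11:45-13:00, 15:15-16:15.
Summing the common windows: 15 + 75 + 60 = 150 minutes.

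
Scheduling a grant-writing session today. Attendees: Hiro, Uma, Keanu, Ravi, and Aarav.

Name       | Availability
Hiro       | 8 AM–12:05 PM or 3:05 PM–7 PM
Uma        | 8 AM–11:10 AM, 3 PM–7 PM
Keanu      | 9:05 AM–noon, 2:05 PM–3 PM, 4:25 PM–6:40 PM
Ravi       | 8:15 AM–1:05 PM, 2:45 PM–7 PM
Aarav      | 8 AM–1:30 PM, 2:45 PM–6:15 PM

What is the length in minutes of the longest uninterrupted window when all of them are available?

Hiro ∩ Uma: 08:00-11:10, 15:05-19:00.
Hiro ∩ Uma ∩ Keanu: 09:05-11:10, 16:25-18:40.
Hiro ∩ Uma ∩ Keanu ∩ Ravi: 09:05-11:10, 16:25-18:40.
Hiro ∩ Uma ∩ Keanu ∩ Ravi ∩ Aarav: 09:05-11:10, 16:25-18:15.
Those are the intersection windows.
The longest is 09:05-11:10 at 125 minutes.

125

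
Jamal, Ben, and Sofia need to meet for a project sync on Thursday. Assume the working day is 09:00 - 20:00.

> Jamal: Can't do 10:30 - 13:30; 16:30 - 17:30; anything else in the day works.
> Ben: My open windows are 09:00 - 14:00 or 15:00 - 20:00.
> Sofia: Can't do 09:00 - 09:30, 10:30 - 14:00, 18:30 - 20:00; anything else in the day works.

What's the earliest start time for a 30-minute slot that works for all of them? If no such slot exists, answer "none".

Jamal free: 09:00-10:30, 13:30-16:30, 17:30-20:00 (invert busy blocks within the working day).
Ben free: 09:00-14:00, 15:00-20:00.
Sofia free: 09:30-10:30, 14:00-18:30 (invert busy blocks within the working day).
Jamal ∩ Ben: 09:00-10:30, 13:30-14:00, 15:00-16:30, 17:30-20:00.
Jamal ∩ Ben ∩ Sofia: 09:30-10:30, 15:00-16:30, 17:30-18:30.
So the common availability across everyone is 09:30-10:30, 15:00-16:30, 17:30-18:30.
The first common window of at least 30 minutes is 09:30-10:30, so the earliest start is 09:30.

09:30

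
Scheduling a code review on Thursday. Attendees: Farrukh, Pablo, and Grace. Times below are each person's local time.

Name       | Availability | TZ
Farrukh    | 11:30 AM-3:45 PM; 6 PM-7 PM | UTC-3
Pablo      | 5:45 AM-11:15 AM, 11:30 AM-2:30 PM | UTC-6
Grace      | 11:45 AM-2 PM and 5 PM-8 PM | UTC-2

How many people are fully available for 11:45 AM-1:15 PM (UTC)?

1

Farrukh in UTC: 14:30-18:45, 21:00-22:00 (add 3h to convert from UTC-3).
Pablo in UTC: 11:45-17:15, 17:30-20:30 (add 6h to convert from UTC-6).
Grace in UTC: 13:45-16:00, 19:00-22:00 (add 2h to convert from UTC-2).
Pablo can make the full 11:45-13:15 slot — that's 1.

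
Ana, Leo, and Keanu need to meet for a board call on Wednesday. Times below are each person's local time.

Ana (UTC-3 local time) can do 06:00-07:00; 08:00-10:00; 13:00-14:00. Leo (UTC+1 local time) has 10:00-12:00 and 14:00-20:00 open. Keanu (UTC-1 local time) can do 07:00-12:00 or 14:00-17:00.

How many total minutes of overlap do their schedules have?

120

Ana in UTC: 09:00-10:00, 11:00-13:00, 16:00-17:00 (add 3h to convert from UTC-3).
Leo in UTC: 09:00-11:00, 13:00-19:00 (subtract 1h to convert from UTC+1).
Keanu in UTC: 08:00-13:00, 15:00-18:00 (add 1h to convert from UTC-1).
Ana ∩ Leo: 09:00-10:00, 16:00-17:00.
Ana ∩ Leo ∩ Keanu: 09:00-10:00, 16:00-17:00.
Summing the common windows: 60 + 60 = 120 minutes.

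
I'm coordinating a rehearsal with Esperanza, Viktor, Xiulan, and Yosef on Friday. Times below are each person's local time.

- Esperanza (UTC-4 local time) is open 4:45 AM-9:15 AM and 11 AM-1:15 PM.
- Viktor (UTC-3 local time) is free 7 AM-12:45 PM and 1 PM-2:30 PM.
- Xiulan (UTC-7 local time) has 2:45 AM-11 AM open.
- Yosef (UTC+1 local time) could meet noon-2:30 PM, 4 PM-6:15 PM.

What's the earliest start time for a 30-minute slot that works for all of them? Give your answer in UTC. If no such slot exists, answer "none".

11:00

Esperanza in UTC: 08:45-13:15, 15:00-17:15 (add 4h to convert from UTC-4).
Viktor in UTC: 10:00-15:45, 16:00-17:30 (add 3h to convert from UTC-3).
Xiulan in UTC: 09:45-18:00 (add 7h to convert from UTC-7).
Yosef in UTC: 11:00-13:30, 15:00-17:15 (subtract 1h to convert from UTC+1).
Esperanza ∩ Viktor: 10:00-13:15, 15:00-15:45, 16:00-17:15.
Esperanza ∩ Viktor ∩ Xiulan: 10:00-13:15, 15:00-15:45, 16:00-17:15.
Esperanza ∩ Viktor ∩ Xiulan ∩ Yosef: 11:00-13:15, 15:00-15:45, 16:00-17:15.
The first common window of at least 30 minutes is 11:00-13:15, so the earliest start is 11:00.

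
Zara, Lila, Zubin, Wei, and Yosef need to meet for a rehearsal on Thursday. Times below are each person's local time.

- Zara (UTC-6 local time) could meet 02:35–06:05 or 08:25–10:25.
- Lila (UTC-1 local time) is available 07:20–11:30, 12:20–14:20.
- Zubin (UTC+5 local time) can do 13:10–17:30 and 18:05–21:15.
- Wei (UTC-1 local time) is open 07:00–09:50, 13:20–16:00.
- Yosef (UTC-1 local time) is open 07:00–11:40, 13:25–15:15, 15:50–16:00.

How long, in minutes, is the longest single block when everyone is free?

135

Zara in UTC: 08:35-12:05, 14:25-16:25 (add 6h to convert from UTC-6).
Lila in UTC: 08:20-12:30, 13:20-15:20 (add 1h to convert from UTC-1).
Zubin in UTC: 08:10-12:30, 13:05-16:15 (subtract 5h to convert from UTC+5).
Wei in UTC: 08:00-10:50, 14:20-17:00 (add 1h to convert from UTC-1).
Yosef in UTC: 08:00-12:40, 14:25-16:15, 16:50-17:00 (add 1h to convert from UTC-1).
Zara ∩ Lila: 08:35-12:05, 14:25-15:20.
Zara ∩ Lila ∩ Zubin: 08:35-12:05, 14:25-15:20.
Zara ∩ Lila ∩ Zubin ∩ Wei: 08:35-10:50, 14:25-15:20.
Zara ∩ Lila ∩ Zubin ∩ Wei ∩ Yosef: 08:35-10:50, 14:25-15:20.
The longest is 08:35-10:50 at 135 minutes.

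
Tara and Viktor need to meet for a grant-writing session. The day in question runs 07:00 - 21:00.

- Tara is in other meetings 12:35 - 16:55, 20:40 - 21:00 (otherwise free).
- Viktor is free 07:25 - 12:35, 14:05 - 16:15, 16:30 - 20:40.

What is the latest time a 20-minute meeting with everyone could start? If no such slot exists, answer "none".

20:20

Tara free: 07:00-12:35, 16:55-20:40 (invert busy blocks within the working day).
Viktor free: 07:25-12:35, 14:05-16:15, 16:30-20:40.
Tara ∩ Viktor: 07:25-12:35, 16:55-20:40.
The last common window of at least 20 minutes is 16:55-20:40; a 20-minute meeting can start as late as 20:20 and still end by 20:40.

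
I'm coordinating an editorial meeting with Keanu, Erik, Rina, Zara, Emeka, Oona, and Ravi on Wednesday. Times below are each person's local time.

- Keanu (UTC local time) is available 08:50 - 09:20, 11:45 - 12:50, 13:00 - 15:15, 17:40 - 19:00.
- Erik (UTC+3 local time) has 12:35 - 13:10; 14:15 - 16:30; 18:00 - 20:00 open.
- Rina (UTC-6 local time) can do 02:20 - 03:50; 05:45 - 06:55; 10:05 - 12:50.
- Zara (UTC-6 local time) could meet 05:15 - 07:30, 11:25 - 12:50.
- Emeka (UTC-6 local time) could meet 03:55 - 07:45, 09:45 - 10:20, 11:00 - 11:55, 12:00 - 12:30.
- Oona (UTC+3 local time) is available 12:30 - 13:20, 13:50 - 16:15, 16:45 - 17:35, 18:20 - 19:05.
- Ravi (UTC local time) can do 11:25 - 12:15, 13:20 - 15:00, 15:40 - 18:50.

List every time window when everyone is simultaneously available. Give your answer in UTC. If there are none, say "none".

Keanu in UTC: 08:50-09:20, 11:45-12:50, 13:00-15:15, 17:40-19:00.
Erik in UTC: 09:35-10:10, 11:15-13:30, 15:00-17:00 (subtract 3h to convert from UTC+3).
Rina in UTC: 08:20-09:50, 11:45-12:55, 16:05-18:50 (add 6h to convert from UTC-6).
Zara in UTC: 11:15-13:30, 17:25-18:50 (add 6h to convert from UTC-6).
Emeka in UTC: 09:55-13:45, 15:45-16:20, 17:00-17:55, 18:00-18:30 (add 6h to convert from UTC-6).
Oona in UTC: 09:30-10:20, 10:50-13:15, 13:45-14:35, 15:20-16:05 (subtract 3h to convert from UTC+3).
Ravi in UTC: 11:25-12:15, 13:20-15:00, 15:40-18:50.
Keanu ∩ Erik: 11:45-12:50, 13:00-13:30, 15:00-15:15.
Keanu ∩ Erik ∩ Rina: 11:45-12:50.
Keanu ∩ Erik ∩ Rina ∩ Zara: 11:45-12:50.
Keanu ∩ Erik ∩ Rina ∩ Zara ∩ Emeka: 11:45-12:50.
Keanu ∩ Erik ∩ Rina ∩ Zara ∩ Emeka ∩ Oona: 11:45-12:50.
Keanu ∩ Erik ∩ Rina ∩ Zara ∩ Emeka ∩ Oona ∩ Ravi: 11:45-12:15.

11:45-12:15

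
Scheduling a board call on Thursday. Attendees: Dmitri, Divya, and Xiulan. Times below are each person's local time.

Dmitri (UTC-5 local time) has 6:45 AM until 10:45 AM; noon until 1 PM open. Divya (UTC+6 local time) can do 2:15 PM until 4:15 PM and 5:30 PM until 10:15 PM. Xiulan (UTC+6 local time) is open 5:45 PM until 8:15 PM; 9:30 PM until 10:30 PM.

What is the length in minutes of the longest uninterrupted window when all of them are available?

Dmitri in UTC: 11:45-15:45, 17:00-18:00 (add 5h to convert from UTC-5).
Divya in UTC: 08:15-10:15, 11:30-16:15 (subtract 6h to convert from UTC+6).
Xiulan in UTC: 11:45-14:15, 15:30-16:30 (subtract 6h to convert from UTC+6).
Dmitri ∩ Divya: 11:45-15:45.
Dmitri ∩ Divya ∩ Xiulan: 11:45-14:15, 15:30-15:45.
The longest is 11:45-14:15 at 150 minutes.

150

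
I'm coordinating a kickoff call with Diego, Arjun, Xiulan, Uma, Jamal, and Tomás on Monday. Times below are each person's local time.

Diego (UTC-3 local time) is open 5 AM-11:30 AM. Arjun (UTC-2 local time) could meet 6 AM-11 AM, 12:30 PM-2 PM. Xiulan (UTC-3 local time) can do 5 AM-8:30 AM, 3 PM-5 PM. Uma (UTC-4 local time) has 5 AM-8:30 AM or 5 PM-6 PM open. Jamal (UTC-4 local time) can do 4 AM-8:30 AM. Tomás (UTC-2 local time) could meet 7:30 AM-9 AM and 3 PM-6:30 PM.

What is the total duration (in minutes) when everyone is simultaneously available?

90

Diego in UTC: 08:00-14:30 (add 3h to convert from UTC-3).
Arjun in UTC: 08:00-13:00, 14:30-16:00 (add 2h to convert from UTC-2).
Xiulan in UTC: 08:00-11:30, 18:00-20:00 (add 3h to convert from UTC-3).
Uma in UTC: 09:00-12:30, 21:00-22:00 (add 4h to convert from UTC-4).
Jamal in UTC: 08:00-12:30 (add 4h to convert from UTC-4).
Tomás in UTC: 09:30-11:00, 17:00-20:30 (add 2h to convert from UTC-2).
Diego ∩ Arjun: 08:00-13:00.
Diego ∩ Arjun ∩ Xiulan: 08:00-11:30.
Diego ∩ Arjun ∩ Xiulan ∩ Uma: 09:00-11:30.
Diego ∩ Arjun ∩ Xiulan ∩ Uma ∩ Jamal: 09:00-11:30.
Diego ∩ Arjun ∩ Xiulan ∩ Uma ∩ Jamal ∩ Tomás: 09:30-11:00.
So the common availability across everyone is 09:30-11:00.
That's a single block of 90 minutes.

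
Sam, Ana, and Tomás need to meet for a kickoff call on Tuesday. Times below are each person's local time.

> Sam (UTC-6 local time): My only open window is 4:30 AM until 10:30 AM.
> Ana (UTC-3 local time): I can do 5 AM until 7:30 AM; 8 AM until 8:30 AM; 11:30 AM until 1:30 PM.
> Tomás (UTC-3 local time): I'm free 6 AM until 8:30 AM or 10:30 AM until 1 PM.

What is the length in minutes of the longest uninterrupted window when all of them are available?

90

Sam in UTC: 10:30-16:30 (add 6h to convert from UTC-6).
Ana in UTC: 08:00-10:30, 11:00-11:30, 14:30-16:30 (add 3h to convert from UTC-3).
Tomás in UTC: 09:00-11:30, 13:30-16:00 (add 3h to convert from UTC-3).
Sam ∩ Ana: 11:00-11:30, 14:30-16:30.
Sam ∩ Ana ∩ Tomás: 11:00-11:30, 14:30-16:00.
So the common availability across everyone is 11:00-11:30, 14:30-16:00.
The longest is 14:30-16:00 at 90 minutes.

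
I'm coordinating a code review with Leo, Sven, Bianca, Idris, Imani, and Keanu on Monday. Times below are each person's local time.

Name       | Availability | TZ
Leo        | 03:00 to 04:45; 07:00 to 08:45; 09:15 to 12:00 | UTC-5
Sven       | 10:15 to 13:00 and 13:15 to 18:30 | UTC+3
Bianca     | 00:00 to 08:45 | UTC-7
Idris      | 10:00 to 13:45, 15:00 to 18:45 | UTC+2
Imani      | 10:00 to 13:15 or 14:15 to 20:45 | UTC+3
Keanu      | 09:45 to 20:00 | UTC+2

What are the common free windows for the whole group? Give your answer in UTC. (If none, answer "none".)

08:00-09:45, 13:00-13:45, 14:15-15:30

Leo in UTC: 08:00-09:45, 12:00-13:45, 14:15-17:00 (add 5h to convert from UTC-5).
Sven in UTC: 07:15-10:00, 10:15-15:30 (subtract 3h to convert from UTC+3).
Bianca in UTC: 07:00-15:45 (add 7h to convert from UTC-7).
Idris in UTC: 08:00-11:45, 13:00-16:45 (subtract 2h to convert from UTC+2).
Imani in UTC: 07:00-10:15, 11:15-17:45 (subtract 3h to convert from UTC+3).
Keanu in UTC: 07:45-18:00 (subtract 2h to convert from UTC+2).
Leo ∩ Sven: 08:00-09:45, 12:00-13:45, 14:15-15:30.
Leo ∩ Sven ∩ Bianca: 08:00-09:45, 12:00-13:45, 14:15-15:30.
Leo ∩ Sven ∩ Bianca ∩ Idris: 08:00-09:45, 13:00-13:45, 14:15-15:30.
Leo ∩ Sven ∩ Bianca ∩ Idris ∩ Imani: 08:00-09:45, 13:00-13:45, 14:15-15:30.
Leo ∩ Sven ∩ Bianca ∩ Idris ∩ Imani ∩ Keanu: 08:00-09:45, 13:00-13:45, 14:15-15:30.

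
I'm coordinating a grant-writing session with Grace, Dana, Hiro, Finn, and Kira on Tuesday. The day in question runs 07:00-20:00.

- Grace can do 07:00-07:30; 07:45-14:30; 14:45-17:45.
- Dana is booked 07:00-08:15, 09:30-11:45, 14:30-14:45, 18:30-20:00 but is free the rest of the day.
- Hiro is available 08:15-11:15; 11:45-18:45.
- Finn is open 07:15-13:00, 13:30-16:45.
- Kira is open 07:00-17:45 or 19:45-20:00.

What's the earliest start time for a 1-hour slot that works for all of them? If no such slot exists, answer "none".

Grace free: 07:00-07:30, 07:45-14:30, 14:45-17:45.
Dana free: 08:15-09:30, 11:45-14:30, 14:45-18:30 (invert busy blocks within the working day).
Hiro free: 08:15-11:15, 11:45-18:45.
Finn free: 07:15-13:00, 13:30-16:45.
Kira free: 07:00-17:45, 19:45-20:00.
Grace ∩ Dana: 08:15-09:30, 11:45-14:30, 14:45-17:45.
Grace ∩ Dana ∩ Hiro: 08:15-09:30, 11:45-14:30, 14:45-17:45.
Grace ∩ Dana ∩ Hiro ∩ Finn: 08:15-09:30, 11:45-13:00, 13:30-14:30, 14:45-16:45.
Grace ∩ Dana ∩ Hiro ∩ Finn ∩ Kira: 08:15-09:30, 11:45-13:00, 13:30-14:30, 14:45-16:45.
So the common availability across everyone is 08:15-09:30, 11:45-13:00, 13:30-14:30, 14:45-16:45.
The first common window of at least 60 minutes is 08:15-09:30, so the earliest start is 08:15.

08:15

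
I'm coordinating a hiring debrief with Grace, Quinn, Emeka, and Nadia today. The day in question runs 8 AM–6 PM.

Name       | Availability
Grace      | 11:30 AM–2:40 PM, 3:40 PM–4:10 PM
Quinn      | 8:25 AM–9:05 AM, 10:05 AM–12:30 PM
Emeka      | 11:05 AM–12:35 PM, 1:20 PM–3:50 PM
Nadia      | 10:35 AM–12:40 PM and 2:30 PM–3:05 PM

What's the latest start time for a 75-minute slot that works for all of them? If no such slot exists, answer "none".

Grace ∩ Quinn: 11:30-12:30.
Grace ∩ Quinn ∩ Emeka: 11:30-12:30.
Grace ∩ Quinn ∩ Emeka ∩ Nadia: 11:30-12:30.
Those are the intersection windows.
No common window is at least 75 minutes long.

none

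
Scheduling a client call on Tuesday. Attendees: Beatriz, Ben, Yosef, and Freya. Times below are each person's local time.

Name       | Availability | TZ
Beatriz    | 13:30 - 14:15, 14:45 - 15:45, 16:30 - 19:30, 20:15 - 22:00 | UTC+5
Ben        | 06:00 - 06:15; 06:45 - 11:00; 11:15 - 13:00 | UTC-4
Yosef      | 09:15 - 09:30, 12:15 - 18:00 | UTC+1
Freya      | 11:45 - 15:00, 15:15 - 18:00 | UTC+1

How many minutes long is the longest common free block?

Beatriz in UTC: 08:30-09:15, 09:45-10:45, 11:30-14:30, 15:15-17:00 (subtract 5h to convert from UTC+5).
Ben in UTC: 10:00-10:15, 10:45-15:00, 15:15-17:00 (add 4h to convert from UTC-4).
Yosef in UTC: 08:15-08:30, 11:15-17:00 (subtract 1h to convert from UTC+1).
Freya in UTC: 10:45-14:00, 14:15-17:00 (subtract 1h to convert from UTC+1).
Beatriz ∩ Ben: 10:00-10:15, 11:30-14:30, 15:15-17:00.
Beatriz ∩ Ben ∩ Yosef: 11:30-14:30, 15:15-17:00.
Beatriz ∩ Ben ∩ Yosef ∩ Freya: 11:30-14:00, 14:15-14:30, 15:15-17:00.
The longest is 11:30-14:00 at 150 minutes.

150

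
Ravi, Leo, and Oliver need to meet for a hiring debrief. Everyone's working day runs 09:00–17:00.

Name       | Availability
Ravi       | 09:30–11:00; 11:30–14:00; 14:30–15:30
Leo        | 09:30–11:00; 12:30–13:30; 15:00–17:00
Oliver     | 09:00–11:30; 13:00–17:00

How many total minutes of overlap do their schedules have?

Ravi ∩ Leo: 09:30-11:00, 12:30-13:30, 15:00-15:30.
Ravi ∩ Leo ∩ Oliver: 09:30-11:00, 13:00-13:30, 15:00-15:30.
Summing the common windows: 90 + 30 + 30 = 150 minutes.

150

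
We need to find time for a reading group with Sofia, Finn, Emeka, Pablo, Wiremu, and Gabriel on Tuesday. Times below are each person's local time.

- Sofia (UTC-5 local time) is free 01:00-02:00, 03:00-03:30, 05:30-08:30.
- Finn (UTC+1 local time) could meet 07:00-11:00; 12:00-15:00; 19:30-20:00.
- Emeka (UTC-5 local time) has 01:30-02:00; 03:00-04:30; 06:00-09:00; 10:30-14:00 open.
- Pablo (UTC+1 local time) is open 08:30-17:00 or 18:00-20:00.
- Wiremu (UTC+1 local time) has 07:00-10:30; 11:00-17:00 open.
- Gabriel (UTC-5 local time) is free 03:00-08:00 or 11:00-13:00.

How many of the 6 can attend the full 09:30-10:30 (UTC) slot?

Sofia in UTC: 06:00-07:00, 08:00-08:30, 10:30-13:30 (add 5h to convert from UTC-5).
Finn in UTC: 06:00-10:00, 11:00-14:00, 18:30-19:00 (subtract 1h to convert from UTC+1).
Emeka in UTC: 06:30-07:00, 08:00-09:30, 11:00-14:00, 15:30-19:00 (add 5h to convert from UTC-5).
Pablo in UTC: 07:30-16:00, 17:00-19:00 (subtract 1h to convert from UTC+1).
Wiremu in UTC: 06:00-09:30, 10:00-16:00 (subtract 1h to convert from UTC+1).
Gabriel in UTC: 08:00-13:00, 16:00-18:00 (add 5h to convert from UTC-5).
Pablo and Gabriel can make the full 09:30-10:30 slot — that's 2.

2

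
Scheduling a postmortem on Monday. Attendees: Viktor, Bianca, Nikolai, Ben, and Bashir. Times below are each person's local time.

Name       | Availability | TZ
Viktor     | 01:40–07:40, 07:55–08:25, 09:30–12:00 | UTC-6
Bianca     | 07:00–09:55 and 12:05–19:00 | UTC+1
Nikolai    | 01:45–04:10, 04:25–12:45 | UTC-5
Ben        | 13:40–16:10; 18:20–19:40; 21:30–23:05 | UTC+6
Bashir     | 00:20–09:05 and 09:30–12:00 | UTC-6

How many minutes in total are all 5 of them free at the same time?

Viktor in UTC: 07:40-13:40, 13:55-14:25, 15:30-18:00 (add 6h to convert from UTC-6).
Bianca in UTC: 06:00-08:55, 11:05-18:00 (subtract 1h to convert from UTC+1).
Nikolai in UTC: 06:45-09:10, 09:25-17:45 (add 5h to convert from UTC-5).
Ben in UTC: 07:40-10:10, 12:20-13:40, 15:30-17:05 (subtract 6h to convert from UTC+6).
Bashir in UTC: 06:20-15:05, 15:30-18:00 (add 6h to convert from UTC-6).
Viktor ∩ Bianca: 07:40-08:55, 11:05-13:40, 13:55-14:25, 15:30-18:00.
Viktor ∩ Bianca ∩ Nikolai: 07:40-08:55, 11:05-13:40, 13:55-14:25, 15:30-17:45.
Viktor ∩ Bianca ∩ Nikolai ∩ Ben: 07:40-08:55, 12:20-13:40, 15:30-17:05.
Viktor ∩ Bianca ∩ Nikolai ∩ Ben ∩ Bashir: 07:40-08:55, 12:20-13:40, 15:30-17:05.
Summing the common windows: 75 + 80 + 95 = 250 minutes.

250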